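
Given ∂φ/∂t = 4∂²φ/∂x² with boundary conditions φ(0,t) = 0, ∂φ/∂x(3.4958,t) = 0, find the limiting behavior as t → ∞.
φ → 0. Heat escapes through the Dirichlet boundary.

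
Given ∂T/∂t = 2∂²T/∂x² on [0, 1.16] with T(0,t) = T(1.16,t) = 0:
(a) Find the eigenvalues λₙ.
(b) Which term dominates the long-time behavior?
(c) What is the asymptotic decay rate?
Eigenvalues: λₙ = 2n²π²/1.16².
First three modes:
  n=1: λ₁ = 2π²/1.16² ≈ 14.669
  n=2: λ₂ = 8π²/1.16² ≈ 58.678 (4× faster decay)
  n=3: λ₃ = 18π²/1.16² ≈ 132.025 (9× faster decay)
As t → ∞, higher modes decay exponentially faster. The n=1 mode dominates: T ~ c₁ sin(πx/1.16) e^{-λ₁t}.
Decay rate: λ₁ = 2π²/1.16² ≈ 14.669.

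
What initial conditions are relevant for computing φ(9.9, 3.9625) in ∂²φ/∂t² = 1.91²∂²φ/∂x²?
Domain of dependence: [2.331625, 17.468375]. Signals travel at speed 1.91, so data within |x - 9.9| ≤ 1.91·3.9625 = 7.568375 can reach the point.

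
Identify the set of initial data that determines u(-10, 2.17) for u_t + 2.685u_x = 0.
A single point: x = -15.82645. The characteristic through (-10, 2.17) is x - 2.685t = const, so x = -10 - 2.685·2.17 = -15.82645.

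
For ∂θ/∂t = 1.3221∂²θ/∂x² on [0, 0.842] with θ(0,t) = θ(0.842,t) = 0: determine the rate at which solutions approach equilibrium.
Eigenvalues: λₙ = 1.3221n²π²/0.842².
First three modes:
  n=1: λ₁ = 1.3221π²/0.842² ≈ 18.405
  n=2: λ₂ = 5.2884π²/0.842² ≈ 73.621 (4× faster decay)
  n=3: λ₃ = 11.8989π²/0.842² ≈ 165.647 (9× faster decay)
As t → ∞, higher modes decay exponentially faster. The n=1 mode dominates: θ ~ c₁ sin(πx/0.842) e^{-λ₁t}.
Decay rate: λ₁ = 1.3221π²/0.842² ≈ 18.405.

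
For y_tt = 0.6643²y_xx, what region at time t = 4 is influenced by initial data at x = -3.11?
Domain of influence: [-5.7672, -0.4528]. Data at x = -3.11 spreads outward at speed 0.6643.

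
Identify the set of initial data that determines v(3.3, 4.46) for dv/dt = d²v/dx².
The entire real line. The heat equation has infinite propagation speed: any initial disturbance instantly affects all points (though exponentially small far away).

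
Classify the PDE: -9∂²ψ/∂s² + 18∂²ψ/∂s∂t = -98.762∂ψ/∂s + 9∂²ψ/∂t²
Rewriting in standard form: -9∂²ψ/∂s² + 18∂²ψ/∂s∂t - 9∂²ψ/∂t² + 98.762∂ψ/∂s = 0. A = -9, B = 18, C = -9. Discriminant B² - 4AC = 0. Since 0 = 0, parabolic.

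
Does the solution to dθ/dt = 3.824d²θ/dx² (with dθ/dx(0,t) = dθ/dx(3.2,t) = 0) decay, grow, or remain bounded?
θ → constant (steady state). Heat is conserved (no flux at boundaries); solution approaches the spatial average.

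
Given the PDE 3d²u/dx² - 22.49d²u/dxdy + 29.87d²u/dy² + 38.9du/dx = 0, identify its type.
The second-order coefficients are A = 3, B = -22.49, C = 29.87. Since B² - 4AC = 147.3601 > 0, this is a hyperbolic PDE.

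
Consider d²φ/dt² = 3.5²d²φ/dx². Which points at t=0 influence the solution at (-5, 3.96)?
Domain of dependence: [-18.86, 8.86]. Signals travel at speed 3.5, so data within |x - -5| ≤ 3.5·3.96 = 13.86 can reach the point.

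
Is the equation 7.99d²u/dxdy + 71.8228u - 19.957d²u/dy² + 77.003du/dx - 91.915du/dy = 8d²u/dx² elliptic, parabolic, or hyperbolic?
Rewriting in standard form: -8d²u/dx² + 7.99d²u/dxdy - 19.957d²u/dy² + 77.003du/dx - 91.915du/dy + 71.8228u = 0. Computing B² - 4AC with A = -8, B = 7.99, C = -19.957: discriminant = -574.7839 (negative). Answer: elliptic.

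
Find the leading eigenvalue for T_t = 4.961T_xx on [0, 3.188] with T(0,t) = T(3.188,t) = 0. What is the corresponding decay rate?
Eigenvalues: λₙ = 4.961n²π²/3.188².
First three modes:
  n=1: λ₁ = 4.961π²/3.188² ≈ 4.818
  n=2: λ₂ = 19.844π²/3.188² ≈ 19.27 (4× faster decay)
  n=3: λ₃ = 44.649π²/3.188² ≈ 43.359 (9× faster decay)
As t → ∞, higher modes decay exponentially faster. The n=1 mode dominates: T ~ c₁ sin(πx/3.188) e^{-λ₁t}.
Decay rate: λ₁ = 4.961π²/3.188² ≈ 4.818.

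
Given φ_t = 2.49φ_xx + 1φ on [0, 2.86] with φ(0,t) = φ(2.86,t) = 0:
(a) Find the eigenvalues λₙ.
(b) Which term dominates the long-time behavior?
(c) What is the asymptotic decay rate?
Eigenvalues: λₙ = 2.49n²π²/2.86² - 1.
First three modes:
  n=1: λ₁ = 2.49π²/2.86² - 1 ≈ 2.004
  n=2: λ₂ = 9.96π²/2.86² - 1 ≈ 11.018
  n=3: λ₃ = 22.41π²/2.86² - 1 ≈ 26.04
Since 2.49π²/2.86² ≈ 3.004 > 1, all λₙ > 0.
The n=1 mode decays slowest → dominates as t → ∞.
Asymptotic: φ ~ c₁ sin(πx/2.86) e^{-λ₁t} with decay rate λ₁ ≈ 2.004.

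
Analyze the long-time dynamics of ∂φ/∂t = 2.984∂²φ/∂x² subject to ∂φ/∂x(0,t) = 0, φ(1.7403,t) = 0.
Long-time behavior: φ → 0. Heat escapes through the Dirichlet boundary.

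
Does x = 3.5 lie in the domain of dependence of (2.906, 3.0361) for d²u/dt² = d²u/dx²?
Yes. The domain of dependence is [-0.1301, 5.9421], and 3.5 ∈ [-0.1301, 5.9421].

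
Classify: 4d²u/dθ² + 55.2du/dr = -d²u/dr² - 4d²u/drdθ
Rewriting in standard form: d²u/dr² + 4d²u/drdθ + 4d²u/dθ² + 55.2du/dr = 0. Parabolic (discriminant = 0).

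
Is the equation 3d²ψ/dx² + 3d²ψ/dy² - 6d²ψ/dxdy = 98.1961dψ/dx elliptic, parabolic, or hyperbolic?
Rewriting in standard form: 3d²ψ/dx² - 6d²ψ/dxdy + 3d²ψ/dy² - 98.1961dψ/dx = 0. Computing B² - 4AC with A = 3, B = -6, C = 3: discriminant = 0 (zero). Answer: parabolic.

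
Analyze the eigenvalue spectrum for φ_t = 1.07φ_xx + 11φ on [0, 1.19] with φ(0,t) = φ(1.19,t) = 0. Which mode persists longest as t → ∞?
Eigenvalues: λₙ = 1.07n²π²/1.19² - 11.
First three modes:
  n=1: λ₁ = 1.07π²/1.19² - 11 ≈ -3.543
  n=2: λ₂ = 4.28π²/1.19² - 11 ≈ 18.83
  n=3: λ₃ = 9.63π²/1.19² - 11 ≈ 56.117
Since 1.07π²/1.19² ≈ 7.457 < 11, λ₁ < 0.
The n=1 mode grows fastest (−λₙ is largest for n=1) → dominates.
Asymptotic: φ ~ c₁ sin(πx/1.19) e^{3.543t} (exponential growth at rate −λ₁ ≈ 3.543).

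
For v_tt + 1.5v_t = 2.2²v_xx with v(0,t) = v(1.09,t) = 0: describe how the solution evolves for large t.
v → 0. Damping (γ=1.5) dissipates energy; oscillations decay exponentially.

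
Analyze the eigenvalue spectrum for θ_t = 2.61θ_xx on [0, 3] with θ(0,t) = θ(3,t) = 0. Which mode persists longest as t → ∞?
Eigenvalues: λₙ = 2.61n²π²/3².
First three modes:
  n=1: λ₁ = 2.61π²/3² ≈ 2.862
  n=2: λ₂ = 10.44π²/3² ≈ 11.449 (4× faster decay)
  n=3: λ₃ = 23.49π²/3² ≈ 25.76 (9× faster decay)
As t → ∞, higher modes decay exponentially faster. The n=1 mode dominates: θ ~ c₁ sin(πx/3) e^{-λ₁t}.
Decay rate: λ₁ = 2.61π²/3² ≈ 2.862.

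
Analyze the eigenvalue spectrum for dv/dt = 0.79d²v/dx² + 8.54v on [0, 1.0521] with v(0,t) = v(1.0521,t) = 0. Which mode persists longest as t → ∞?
Eigenvalues: λₙ = 0.79n²π²/1.0521² - 8.54.
First three modes:
  n=1: λ₁ = 0.79π²/1.0521² - 8.54 ≈ -1.496
  n=2: λ₂ = 3.16π²/1.0521² - 8.54 ≈ 19.636
  n=3: λ₃ = 7.11π²/1.0521² - 8.54 ≈ 54.855
Since 0.79π²/1.0521² ≈ 7.044 < 8.54, λ₁ < 0.
The n=1 mode grows fastest (−λₙ is largest for n=1) → dominates.
Asymptotic: v ~ c₁ sin(πx/1.0521) e^{1.496t} (exponential growth at rate −λ₁ ≈ 1.496).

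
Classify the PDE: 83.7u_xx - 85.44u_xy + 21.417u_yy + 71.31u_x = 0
A = 83.7, B = -85.44, C = 21.417. Discriminant B² - 4AC = 129.582. Since 129.582 > 0, hyperbolic.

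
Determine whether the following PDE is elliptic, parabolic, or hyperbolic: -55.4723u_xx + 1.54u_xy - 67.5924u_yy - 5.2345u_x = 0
Coefficients: A = -55.4723, B = 1.54, C = -67.5924. B² - 4AC = -14995.65196208, which is negative, so the equation is elliptic.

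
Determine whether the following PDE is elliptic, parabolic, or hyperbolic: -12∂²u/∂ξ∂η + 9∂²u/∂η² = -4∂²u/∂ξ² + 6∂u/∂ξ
Rewriting in standard form: 4∂²u/∂ξ² - 12∂²u/∂ξ∂η + 9∂²u/∂η² - 6∂u/∂ξ = 0. Coefficients: A = 4, B = -12, C = 9. B² - 4AC = 0, which is zero, so the equation is parabolic.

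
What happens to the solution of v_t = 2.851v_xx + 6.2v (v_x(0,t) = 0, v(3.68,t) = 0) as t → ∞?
v grows unboundedly. Reaction dominates diffusion (r=6.2 > κπ²/(4L²)≈0.52); solution grows exponentially.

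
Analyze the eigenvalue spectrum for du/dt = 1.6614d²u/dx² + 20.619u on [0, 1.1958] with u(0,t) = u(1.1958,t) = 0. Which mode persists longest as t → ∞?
Eigenvalues: λₙ = 1.6614n²π²/1.1958² - 20.619.
First three modes:
  n=1: λ₁ = 1.6614π²/1.1958² - 20.619 ≈ -9.152
  n=2: λ₂ = 6.6456π²/1.1958² - 20.619 ≈ 25.25
  n=3: λ₃ = 14.9526π²/1.1958² - 20.619 ≈ 82.586
Since 1.6614π²/1.1958² ≈ 11.467 < 20.619, λ₁ < 0.
The n=1 mode grows fastest (−λₙ is largest for n=1) → dominates.
Asymptotic: u ~ c₁ sin(πx/1.1958) e^{9.152t} (exponential growth at rate −λ₁ ≈ 9.152).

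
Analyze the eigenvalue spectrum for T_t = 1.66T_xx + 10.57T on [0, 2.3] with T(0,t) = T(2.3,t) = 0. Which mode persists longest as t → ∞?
Eigenvalues: λₙ = 1.66n²π²/2.3² - 10.57.
First three modes:
  n=1: λ₁ = 1.66π²/2.3² - 10.57 ≈ -7.473
  n=2: λ₂ = 6.64π²/2.3² - 10.57 ≈ 1.818
  n=3: λ₃ = 14.94π²/2.3² - 10.57 ≈ 17.304
Since 1.66π²/2.3² ≈ 3.097 < 10.57, λ₁ < 0.
The n=1 mode grows fastest (−λₙ is largest for n=1) → dominates.
Asymptotic: T ~ c₁ sin(πx/2.3) e^{7.473t} (exponential growth at rate −λ₁ ≈ 7.473).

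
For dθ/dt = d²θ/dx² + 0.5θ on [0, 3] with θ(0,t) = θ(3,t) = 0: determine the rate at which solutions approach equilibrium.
Eigenvalues: λₙ = n²π²/3² - 0.5.
First three modes:
  n=1: λ₁ = π²/3² - 0.5 ≈ 0.597
  n=2: λ₂ = 4π²/3² - 0.5 ≈ 3.886
  n=3: λ₃ = 9π²/3² - 0.5 ≈ 9.37
Since π²/3² ≈ 1.097 > 0.5, all λₙ > 0.
The n=1 mode decays slowest → dominates as t → ∞.
Asymptotic: θ ~ c₁ sin(πx/3) e^{-λ₁t} with decay rate λ₁ ≈ 0.597.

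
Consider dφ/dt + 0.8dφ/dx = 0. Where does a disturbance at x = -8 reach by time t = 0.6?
At x = -7.52. The characteristic carries data from (-8, 0) to (-7.52, 0.6).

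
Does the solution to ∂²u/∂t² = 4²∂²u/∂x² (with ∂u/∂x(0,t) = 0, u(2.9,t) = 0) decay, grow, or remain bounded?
u oscillates (no decay). Energy is conserved; the solution oscillates indefinitely as standing waves.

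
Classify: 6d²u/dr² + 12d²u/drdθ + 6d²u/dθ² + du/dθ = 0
Parabolic (discriminant = 0).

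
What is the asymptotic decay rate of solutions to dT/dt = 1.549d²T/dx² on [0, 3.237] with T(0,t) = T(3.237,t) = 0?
Eigenvalues: λₙ = 1.549n²π²/3.237².
First three modes:
  n=1: λ₁ = 1.549π²/3.237² ≈ 1.459
  n=2: λ₂ = 6.196π²/3.237² ≈ 5.836 (4× faster decay)
  n=3: λ₃ = 13.941π²/3.237² ≈ 13.131 (9× faster decay)
As t → ∞, higher modes decay exponentially faster. The n=1 mode dominates: T ~ c₁ sin(πx/3.237) e^{-λ₁t}.
Decay rate: λ₁ = 1.549π²/3.237² ≈ 1.459.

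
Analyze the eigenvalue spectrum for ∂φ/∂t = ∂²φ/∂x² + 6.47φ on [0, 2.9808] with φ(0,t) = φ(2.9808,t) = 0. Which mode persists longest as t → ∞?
Eigenvalues: λₙ = n²π²/2.9808² - 6.47.
First three modes:
  n=1: λ₁ = π²/2.9808² - 6.47 ≈ -5.359
  n=2: λ₂ = 4π²/2.9808² - 6.47 ≈ -2.027
  n=3: λ₃ = 9π²/2.9808² - 6.47 ≈ 3.527
Since π²/2.9808² ≈ 1.111 < 6.47, λ₁ < 0.
The n=1 mode grows fastest (−λₙ is largest for n=1) → dominates.
Asymptotic: φ ~ c₁ sin(πx/2.9808) e^{5.359t} (exponential growth at rate −λ₁ ≈ 5.359).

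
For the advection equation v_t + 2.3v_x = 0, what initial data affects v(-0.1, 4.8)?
A single point: x = -11.14. The characteristic through (-0.1, 4.8) is x - 2.3t = const, so x = -0.1 - 2.3·4.8 = -11.14.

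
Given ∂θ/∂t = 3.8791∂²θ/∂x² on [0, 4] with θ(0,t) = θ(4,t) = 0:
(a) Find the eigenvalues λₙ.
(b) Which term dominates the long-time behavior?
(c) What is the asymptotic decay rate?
Eigenvalues: λₙ = 3.8791n²π²/4².
First three modes:
  n=1: λ₁ = 3.8791π²/4² ≈ 2.393
  n=2: λ₂ = 15.5164π²/4² ≈ 9.571 (4× faster decay)
  n=3: λ₃ = 34.9119π²/4² ≈ 21.535 (9× faster decay)
As t → ∞, higher modes decay exponentially faster. The n=1 mode dominates: θ ~ c₁ sin(πx/4) e^{-λ₁t}.
Decay rate: λ₁ = 3.8791π²/4² ≈ 2.393.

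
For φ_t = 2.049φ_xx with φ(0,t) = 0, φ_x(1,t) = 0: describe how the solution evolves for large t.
φ → 0. Heat escapes through the Dirichlet boundary.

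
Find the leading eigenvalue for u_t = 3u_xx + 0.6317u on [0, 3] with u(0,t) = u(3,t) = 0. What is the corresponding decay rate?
Eigenvalues: λₙ = 3n²π²/3² - 0.6317.
First three modes:
  n=1: λ₁ = 3π²/3² - 0.6317 ≈ 2.658
  n=2: λ₂ = 12π²/3² - 0.6317 ≈ 12.528
  n=3: λ₃ = 27π²/3² - 0.6317 ≈ 28.977
Since 3π²/3² ≈ 3.29 > 0.6317, all λₙ > 0.
The n=1 mode decays slowest → dominates as t → ∞.
Asymptotic: u ~ c₁ sin(πx/3) e^{-λ₁t} with decay rate λ₁ ≈ 2.658.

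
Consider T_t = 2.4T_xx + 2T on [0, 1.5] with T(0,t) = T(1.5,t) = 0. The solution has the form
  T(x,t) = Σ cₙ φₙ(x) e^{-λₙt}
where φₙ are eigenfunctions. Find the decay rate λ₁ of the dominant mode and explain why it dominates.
Eigenvalues: λₙ = 2.4n²π²/1.5² - 2.
First three modes:
  n=1: λ₁ = 2.4π²/1.5² - 2 ≈ 8.528
  n=2: λ₂ = 9.6π²/1.5² - 2 ≈ 40.11
  n=3: λ₃ = 21.6π²/1.5² - 2 ≈ 92.748
Since 2.4π²/1.5² ≈ 10.528 > 2, all λₙ > 0.
The n=1 mode decays slowest → dominates as t → ∞.
Asymptotic: T ~ c₁ sin(πx/1.5) e^{-λ₁t} with decay rate λ₁ ≈ 8.528.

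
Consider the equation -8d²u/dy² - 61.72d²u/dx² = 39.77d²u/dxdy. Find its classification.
Rewriting in standard form: -61.72d²u/dx² - 39.77d²u/dxdy - 8d²u/dy² = 0. Elliptic. (A = -61.72, B = -39.77, C = -8 gives B² - 4AC = -393.3871.)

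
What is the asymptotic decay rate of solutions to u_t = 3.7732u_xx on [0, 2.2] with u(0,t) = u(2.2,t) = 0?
Eigenvalues: λₙ = 3.7732n²π²/2.2².
First three modes:
  n=1: λ₁ = 3.7732π²/2.2² ≈ 7.694
  n=2: λ₂ = 15.0928π²/2.2² ≈ 30.777 (4× faster decay)
  n=3: λ₃ = 33.9588π²/2.2² ≈ 69.248 (9× faster decay)
As t → ∞, higher modes decay exponentially faster. The n=1 mode dominates: u ~ c₁ sin(πx/2.2) e^{-λ₁t}.
Decay rate: λ₁ = 3.7732π²/2.2² ≈ 7.694.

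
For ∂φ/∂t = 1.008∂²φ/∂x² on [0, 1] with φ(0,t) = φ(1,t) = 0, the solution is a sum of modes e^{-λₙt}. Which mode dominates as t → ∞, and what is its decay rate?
Eigenvalues: λₙ = 1.008n²π².
First three modes:
  n=1: λ₁ = 1.008π² ≈ 9.949
  n=2: λ₂ = 4.032π² ≈ 39.794 (4× faster decay)
  n=3: λ₃ = 9.072π² ≈ 89.537 (9× faster decay)
As t → ∞, higher modes decay exponentially faster. The n=1 mode dominates: φ ~ c₁ sin(πx) e^{-λ₁t}.
Decay rate: λ₁ = 1.008π² ≈ 9.949.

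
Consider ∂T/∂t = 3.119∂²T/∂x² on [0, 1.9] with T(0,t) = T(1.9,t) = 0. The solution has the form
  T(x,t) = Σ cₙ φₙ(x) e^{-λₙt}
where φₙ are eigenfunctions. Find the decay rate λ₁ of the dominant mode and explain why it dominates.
Eigenvalues: λₙ = 3.119n²π²/1.9².
First three modes:
  n=1: λ₁ = 3.119π²/1.9² ≈ 8.527
  n=2: λ₂ = 12.476π²/1.9² ≈ 34.109 (4× faster decay)
  n=3: λ₃ = 28.071π²/1.9² ≈ 76.745 (9× faster decay)
As t → ∞, higher modes decay exponentially faster. The n=1 mode dominates: T ~ c₁ sin(πx/1.9) e^{-λ₁t}.
Decay rate: λ₁ = 3.119π²/1.9² ≈ 8.527.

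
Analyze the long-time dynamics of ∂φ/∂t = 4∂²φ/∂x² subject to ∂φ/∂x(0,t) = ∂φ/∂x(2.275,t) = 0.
Long-time behavior: φ → constant (steady state). Heat is conserved (no flux at boundaries); solution approaches the spatial average.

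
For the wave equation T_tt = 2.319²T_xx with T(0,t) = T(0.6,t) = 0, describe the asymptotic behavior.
T oscillates (no decay). Energy is conserved; the solution oscillates indefinitely as standing waves.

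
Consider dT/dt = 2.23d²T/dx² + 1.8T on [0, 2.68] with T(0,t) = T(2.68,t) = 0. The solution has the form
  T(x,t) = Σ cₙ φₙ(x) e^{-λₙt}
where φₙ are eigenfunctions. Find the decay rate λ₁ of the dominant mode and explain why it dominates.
Eigenvalues: λₙ = 2.23n²π²/2.68² - 1.8.
First three modes:
  n=1: λ₁ = 2.23π²/2.68² - 1.8 ≈ 1.264
  n=2: λ₂ = 8.92π²/2.68² - 1.8 ≈ 10.457
  n=3: λ₃ = 20.07π²/2.68² - 1.8 ≈ 25.779
Since 2.23π²/2.68² ≈ 3.064 > 1.8, all λₙ > 0.
The n=1 mode decays slowest → dominates as t → ∞.
Asymptotic: T ~ c₁ sin(πx/2.68) e^{-λ₁t} with decay rate λ₁ ≈ 1.264.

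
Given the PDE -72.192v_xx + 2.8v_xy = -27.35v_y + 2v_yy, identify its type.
Rewriting in standard form: -72.192v_xx + 2.8v_xy - 2v_yy + 27.35v_y = 0. The second-order coefficients are A = -72.192, B = 2.8, C = -2. Since B² - 4AC = -569.696 < 0, this is an elliptic PDE.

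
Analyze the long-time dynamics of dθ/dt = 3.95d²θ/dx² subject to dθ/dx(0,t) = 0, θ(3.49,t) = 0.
Long-time behavior: θ → 0. Heat escapes through the Dirichlet boundary.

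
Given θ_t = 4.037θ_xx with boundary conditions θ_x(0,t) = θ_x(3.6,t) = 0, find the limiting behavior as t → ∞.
θ → constant (steady state). Heat is conserved (no flux at boundaries); solution approaches the spatial average.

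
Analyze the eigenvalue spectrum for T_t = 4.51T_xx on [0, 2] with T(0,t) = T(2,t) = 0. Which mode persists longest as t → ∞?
Eigenvalues: λₙ = 4.51n²π²/2².
First three modes:
  n=1: λ₁ = 4.51π²/2² ≈ 11.128
  n=2: λ₂ = 18.04π²/2² ≈ 44.512 (4× faster decay)
  n=3: λ₃ = 40.59π²/2² ≈ 100.152 (9× faster decay)
As t → ∞, higher modes decay exponentially faster. The n=1 mode dominates: T ~ c₁ sin(πx/2) e^{-λ₁t}.
Decay rate: λ₁ = 4.51π²/2² ≈ 11.128.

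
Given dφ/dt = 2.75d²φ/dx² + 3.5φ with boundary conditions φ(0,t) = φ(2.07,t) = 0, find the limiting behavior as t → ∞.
φ → 0. Diffusion dominates reaction (r=3.5 < κπ²/L²≈6.33); solution decays.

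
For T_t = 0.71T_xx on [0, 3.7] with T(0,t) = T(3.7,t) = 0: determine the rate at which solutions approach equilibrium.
Eigenvalues: λₙ = 0.71n²π²/3.7².
First three modes:
  n=1: λ₁ = 0.71π²/3.7² ≈ 0.512
  n=2: λ₂ = 2.84π²/3.7² ≈ 2.047 (4× faster decay)
  n=3: λ₃ = 6.39π²/3.7² ≈ 4.607 (9× faster decay)
As t → ∞, higher modes decay exponentially faster. The n=1 mode dominates: T ~ c₁ sin(πx/3.7) e^{-λ₁t}.
Decay rate: λ₁ = 0.71π²/3.7² ≈ 0.512.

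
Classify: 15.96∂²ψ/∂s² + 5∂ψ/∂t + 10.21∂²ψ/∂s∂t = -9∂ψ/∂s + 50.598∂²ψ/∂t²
Rewriting in standard form: 15.96∂²ψ/∂s² + 10.21∂²ψ/∂s∂t - 50.598∂²ψ/∂t² + 9∂ψ/∂s + 5∂ψ/∂t = 0. Hyperbolic (discriminant = 3334.42042).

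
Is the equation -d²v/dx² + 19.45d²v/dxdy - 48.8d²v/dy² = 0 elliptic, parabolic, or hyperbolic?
Computing B² - 4AC with A = -1, B = 19.45, C = -48.8: discriminant = 183.1025 (positive). Answer: hyperbolic.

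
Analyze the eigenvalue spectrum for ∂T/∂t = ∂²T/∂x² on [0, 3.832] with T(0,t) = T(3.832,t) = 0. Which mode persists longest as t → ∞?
Eigenvalues: λₙ = n²π²/3.832².
First three modes:
  n=1: λ₁ = π²/3.832² ≈ 0.672
  n=2: λ₂ = 4π²/3.832² ≈ 2.688 (4× faster decay)
  n=3: λ₃ = 9π²/3.832² ≈ 6.049 (9× faster decay)
As t → ∞, higher modes decay exponentially faster. The n=1 mode dominates: T ~ c₁ sin(πx/3.832) e^{-λ₁t}.
Decay rate: λ₁ = π²/3.832² ≈ 0.672.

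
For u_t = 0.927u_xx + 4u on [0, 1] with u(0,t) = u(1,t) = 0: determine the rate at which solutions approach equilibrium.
Eigenvalues: λₙ = 0.927n²π²/1² - 4.
First three modes:
  n=1: λ₁ = 0.927π² - 4 ≈ 5.149
  n=2: λ₂ = 3.708π² - 4 ≈ 32.596
  n=3: λ₃ = 8.343π² - 4 ≈ 78.342
Since 0.927π² ≈ 9.149 > 4, all λₙ > 0.
The n=1 mode decays slowest → dominates as t → ∞.
Asymptotic: u ~ c₁ sin(πx/1) e^{-λ₁t} with decay rate λ₁ ≈ 5.149.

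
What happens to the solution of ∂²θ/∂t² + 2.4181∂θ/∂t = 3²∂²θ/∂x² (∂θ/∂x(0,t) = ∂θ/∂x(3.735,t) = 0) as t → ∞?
θ → constant (steady state). Damping (γ=2.4181) dissipates the nonconstant modes; with Neumann BCs the spatial average obeys M''+γM'=0 and tends to a finite limit.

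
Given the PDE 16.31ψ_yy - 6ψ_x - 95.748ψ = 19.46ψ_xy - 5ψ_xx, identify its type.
Rewriting in standard form: 5ψ_xx - 19.46ψ_xy + 16.31ψ_yy - 6ψ_x - 95.748ψ = 0. The second-order coefficients are A = 5, B = -19.46, C = 16.31. Since B² - 4AC = 52.4916 > 0, this is a hyperbolic PDE.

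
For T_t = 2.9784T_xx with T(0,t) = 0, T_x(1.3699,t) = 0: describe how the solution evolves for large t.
T → 0. Heat escapes through the Dirichlet boundary.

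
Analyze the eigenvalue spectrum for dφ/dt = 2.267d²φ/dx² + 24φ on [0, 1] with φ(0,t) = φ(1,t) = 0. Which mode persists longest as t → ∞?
Eigenvalues: λₙ = 2.267n²π²/1² - 24.
First three modes:
  n=1: λ₁ = 2.267π² - 24 ≈ -1.626
  n=2: λ₂ = 9.068π² - 24 ≈ 65.498
  n=3: λ₃ = 20.403π² - 24 ≈ 177.37
Since 2.267π² ≈ 22.374 < 24, λ₁ < 0.
The n=1 mode grows fastest (−λₙ is largest for n=1) → dominates.
Asymptotic: φ ~ c₁ sin(πx/1) e^{1.626t} (exponential growth at rate −λ₁ ≈ 1.626).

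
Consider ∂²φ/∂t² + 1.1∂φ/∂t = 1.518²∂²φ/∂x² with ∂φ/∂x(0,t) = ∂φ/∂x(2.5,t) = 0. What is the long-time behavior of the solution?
As t → ∞, φ → constant (steady state). Damping (γ=1.1) dissipates the nonconstant modes; with Neumann BCs the spatial average obeys M''+γM'=0 and tends to a finite limit.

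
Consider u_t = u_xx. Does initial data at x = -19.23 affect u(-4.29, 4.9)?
Yes, for any finite x. The heat equation has infinite propagation speed, so all initial data affects all points at any t > 0.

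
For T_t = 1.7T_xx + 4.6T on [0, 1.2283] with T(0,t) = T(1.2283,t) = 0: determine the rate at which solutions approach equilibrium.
Eigenvalues: λₙ = 1.7n²π²/1.2283² - 4.6.
First three modes:
  n=1: λ₁ = 1.7π²/1.2283² - 4.6 ≈ 6.521
  n=2: λ₂ = 6.8π²/1.2283² - 4.6 ≈ 39.884
  n=3: λ₃ = 15.3π²/1.2283² - 4.6 ≈ 95.488
Since 1.7π²/1.2283² ≈ 11.121 > 4.6, all λₙ > 0.
The n=1 mode decays slowest → dominates as t → ∞.
Asymptotic: T ~ c₁ sin(πx/1.2283) e^{-λ₁t} with decay rate λ₁ ≈ 6.521.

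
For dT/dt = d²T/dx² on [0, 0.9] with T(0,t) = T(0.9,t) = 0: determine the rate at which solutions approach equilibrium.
Eigenvalues: λₙ = n²π²/0.9².
First three modes:
  n=1: λ₁ = π²/0.9² ≈ 12.185
  n=2: λ₂ = 4π²/0.9² ≈ 48.739 (4× faster decay)
  n=3: λ₃ = 9π²/0.9² ≈ 109.662 (9× faster decay)
As t → ∞, higher modes decay exponentially faster. The n=1 mode dominates: T ~ c₁ sin(πx/0.9) e^{-λ₁t}.
Decay rate: λ₁ = π²/0.9² ≈ 12.185.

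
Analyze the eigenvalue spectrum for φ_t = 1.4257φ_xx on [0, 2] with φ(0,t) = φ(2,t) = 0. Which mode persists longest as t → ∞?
Eigenvalues: λₙ = 1.4257n²π²/2².
First three modes:
  n=1: λ₁ = 1.4257π²/2² ≈ 3.518
  n=2: λ₂ = 5.7028π²/2² ≈ 14.071 (4× faster decay)
  n=3: λ₃ = 12.8313π²/2² ≈ 31.66 (9× faster decay)
As t → ∞, higher modes decay exponentially faster. The n=1 mode dominates: φ ~ c₁ sin(πx/2) e^{-λ₁t}.
Decay rate: λ₁ = 1.4257π²/2² ≈ 3.518.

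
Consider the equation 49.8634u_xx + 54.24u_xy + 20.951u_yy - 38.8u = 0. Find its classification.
Elliptic. (A = 49.8634, B = 54.24, C = 20.951 gives B² - 4AC = -1236.7747736.)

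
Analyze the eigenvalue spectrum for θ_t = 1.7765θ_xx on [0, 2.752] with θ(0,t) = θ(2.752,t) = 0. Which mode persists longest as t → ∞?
Eigenvalues: λₙ = 1.7765n²π²/2.752².
First three modes:
  n=1: λ₁ = 1.7765π²/2.752² ≈ 2.315
  n=2: λ₂ = 7.106π²/2.752² ≈ 9.26 (4× faster decay)
  n=3: λ₃ = 15.9885π²/2.752² ≈ 20.836 (9× faster decay)
As t → ∞, higher modes decay exponentially faster. The n=1 mode dominates: θ ~ c₁ sin(πx/2.752) e^{-λ₁t}.
Decay rate: λ₁ = 1.7765π²/2.752² ≈ 2.315.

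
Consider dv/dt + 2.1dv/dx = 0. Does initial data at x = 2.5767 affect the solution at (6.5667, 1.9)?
Yes. The characteristic through (6.5667, 1.9) passes through x = 2.5767.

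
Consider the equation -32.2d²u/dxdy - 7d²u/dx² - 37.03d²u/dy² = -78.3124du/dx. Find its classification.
Rewriting in standard form: -7d²u/dx² - 32.2d²u/dxdy - 37.03d²u/dy² + 78.3124du/dx = 0. Parabolic. (A = -7, B = -32.2, C = -37.03 gives B² - 4AC = 0.)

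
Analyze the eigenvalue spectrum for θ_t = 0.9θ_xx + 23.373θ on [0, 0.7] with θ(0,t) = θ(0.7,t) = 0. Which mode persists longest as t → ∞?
Eigenvalues: λₙ = 0.9n²π²/0.7² - 23.373.
First three modes:
  n=1: λ₁ = 0.9π²/0.7² - 23.373 ≈ -5.245
  n=2: λ₂ = 3.6π²/0.7² - 23.373 ≈ 49.138
  n=3: λ₃ = 8.1π²/0.7² - 23.373 ≈ 139.778
Since 0.9π²/0.7² ≈ 18.128 < 23.373, λ₁ < 0.
The n=1 mode grows fastest (−λₙ is largest for n=1) → dominates.
Asymptotic: θ ~ c₁ sin(πx/0.7) e^{5.245t} (exponential growth at rate −λ₁ ≈ 5.245).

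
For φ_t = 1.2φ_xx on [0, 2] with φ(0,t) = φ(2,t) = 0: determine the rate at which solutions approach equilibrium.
Eigenvalues: λₙ = 1.2n²π²/2².
First three modes:
  n=1: λ₁ = 1.2π²/2² ≈ 2.961
  n=2: λ₂ = 4.8π²/2² ≈ 11.844 (4× faster decay)
  n=3: λ₃ = 10.8π²/2² ≈ 26.648 (9× faster decay)
As t → ∞, higher modes decay exponentially faster. The n=1 mode dominates: φ ~ c₁ sin(πx/2) e^{-λ₁t}.
Decay rate: λ₁ = 1.2π²/2² ≈ 2.961.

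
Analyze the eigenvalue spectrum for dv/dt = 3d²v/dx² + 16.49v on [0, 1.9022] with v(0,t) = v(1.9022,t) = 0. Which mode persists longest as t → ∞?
Eigenvalues: λₙ = 3n²π²/1.9022² - 16.49.
First three modes:
  n=1: λ₁ = 3π²/1.9022² - 16.49 ≈ -8.307
  n=2: λ₂ = 12π²/1.9022² - 16.49 ≈ 16.242
  n=3: λ₃ = 27π²/1.9022² - 16.49 ≈ 57.156
Since 3π²/1.9022² ≈ 8.183 < 16.49, λ₁ < 0.
The n=1 mode grows fastest (−λₙ is largest for n=1) → dominates.
Asymptotic: v ~ c₁ sin(πx/1.9022) e^{8.307t} (exponential growth at rate −λ₁ ≈ 8.307).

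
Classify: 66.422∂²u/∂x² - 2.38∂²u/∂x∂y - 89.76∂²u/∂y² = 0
Hyperbolic (discriminant = 23853.81928).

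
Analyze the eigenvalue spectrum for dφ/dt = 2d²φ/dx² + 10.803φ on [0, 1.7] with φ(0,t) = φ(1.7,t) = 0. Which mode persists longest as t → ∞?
Eigenvalues: λₙ = 2n²π²/1.7² - 10.803.
First three modes:
  n=1: λ₁ = 2π²/1.7² - 10.803 ≈ -3.973
  n=2: λ₂ = 8π²/1.7² - 10.803 ≈ 16.518
  n=3: λ₃ = 18π²/1.7² - 10.803 ≈ 50.669
Since 2π²/1.7² ≈ 6.83 < 10.803, λ₁ < 0.
The n=1 mode grows fastest (−λₙ is largest for n=1) → dominates.
Asymptotic: φ ~ c₁ sin(πx/1.7) e^{3.973t} (exponential growth at rate −λ₁ ≈ 3.973).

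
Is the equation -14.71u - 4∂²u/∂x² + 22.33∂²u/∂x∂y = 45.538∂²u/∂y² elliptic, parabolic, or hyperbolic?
Rewriting in standard form: -4∂²u/∂x² + 22.33∂²u/∂x∂y - 45.538∂²u/∂y² - 14.71u = 0. Computing B² - 4AC with A = -4, B = 22.33, C = -45.538: discriminant = -229.9791 (negative). Answer: elliptic.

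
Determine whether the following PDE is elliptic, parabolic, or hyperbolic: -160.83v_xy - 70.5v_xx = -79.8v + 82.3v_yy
Rewriting in standard form: -70.5v_xx - 160.83v_xy - 82.3v_yy + 79.8v = 0. Coefficients: A = -70.5, B = -160.83, C = -82.3. B² - 4AC = 2657.6889, which is positive, so the equation is hyperbolic.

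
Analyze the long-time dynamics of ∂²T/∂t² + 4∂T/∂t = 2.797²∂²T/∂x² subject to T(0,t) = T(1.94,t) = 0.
Long-time behavior: T → 0. Damping (γ=4) dissipates energy; oscillations decay exponentially.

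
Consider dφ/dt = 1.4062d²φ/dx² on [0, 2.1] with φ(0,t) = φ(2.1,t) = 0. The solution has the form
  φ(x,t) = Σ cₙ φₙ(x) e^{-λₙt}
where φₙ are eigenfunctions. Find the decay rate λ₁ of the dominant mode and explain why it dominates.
Eigenvalues: λₙ = 1.4062n²π²/2.1².
First three modes:
  n=1: λ₁ = 1.4062π²/2.1² ≈ 3.147
  n=2: λ₂ = 5.6248π²/2.1² ≈ 12.588 (4× faster decay)
  n=3: λ₃ = 12.6558π²/2.1² ≈ 28.324 (9× faster decay)
As t → ∞, higher modes decay exponentially faster. The n=1 mode dominates: φ ~ c₁ sin(πx/2.1) e^{-λ₁t}.
Decay rate: λ₁ = 1.4062π²/2.1² ≈ 3.147.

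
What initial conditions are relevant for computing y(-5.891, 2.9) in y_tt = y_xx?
Domain of dependence: [-8.791, -2.991]. Signals travel at speed 1, so data within |x - -5.891| ≤ 1·2.9 = 2.9 can reach the point.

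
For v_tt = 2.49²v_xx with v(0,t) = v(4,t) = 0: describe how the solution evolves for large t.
v oscillates (no decay). Energy is conserved; the solution oscillates indefinitely as standing waves.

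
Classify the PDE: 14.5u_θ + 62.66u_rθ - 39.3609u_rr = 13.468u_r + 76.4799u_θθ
Rewriting in standard form: -39.3609u_rr + 62.66u_rθ - 76.4799u_θθ - 13.468u_r + 14.5u_θ = 0. A = -39.3609, B = 62.66, C = -76.4799. Discriminant B² - 4AC = -8114.99518364. Since -8114.99518364 < 0, elliptic.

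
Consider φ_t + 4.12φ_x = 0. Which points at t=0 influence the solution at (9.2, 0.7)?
A single point: x = 6.316. The characteristic through (9.2, 0.7) is x - 4.12t = const, so x = 9.2 - 4.12·0.7 = 6.316.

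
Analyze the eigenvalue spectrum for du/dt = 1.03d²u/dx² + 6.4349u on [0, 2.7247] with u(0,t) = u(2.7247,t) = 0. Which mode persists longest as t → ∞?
Eigenvalues: λₙ = 1.03n²π²/2.7247² - 6.4349.
First three modes:
  n=1: λ₁ = 1.03π²/2.7247² - 6.4349 ≈ -5.066
  n=2: λ₂ = 4.12π²/2.7247² - 6.4349 ≈ -0.958
  n=3: λ₃ = 9.27π²/2.7247² - 6.4349 ≈ 5.889
Since 1.03π²/2.7247² ≈ 1.369 < 6.4349, λ₁ < 0.
The n=1 mode grows fastest (−λₙ is largest for n=1) → dominates.
Asymptotic: u ~ c₁ sin(πx/2.7247) e^{5.066t} (exponential growth at rate −λ₁ ≈ 5.066).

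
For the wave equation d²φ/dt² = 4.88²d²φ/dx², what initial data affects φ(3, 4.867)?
Domain of dependence: [-20.75096, 26.75096]. Signals travel at speed 4.88, so data within |x - 3| ≤ 4.88·4.867 = 23.75096 can reach the point.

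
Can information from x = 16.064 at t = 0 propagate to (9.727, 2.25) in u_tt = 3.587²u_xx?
Yes. The domain of dependence is [1.65625, 17.79775], and 16.064 ∈ [1.65625, 17.79775].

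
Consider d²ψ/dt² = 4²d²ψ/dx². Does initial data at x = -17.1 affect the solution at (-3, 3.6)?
Yes. The domain of dependence is [-17.4, 11.4], and -17.1 ∈ [-17.4, 11.4].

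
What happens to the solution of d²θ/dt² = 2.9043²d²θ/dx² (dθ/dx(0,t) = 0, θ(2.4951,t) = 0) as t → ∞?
θ oscillates (no decay). Energy is conserved; the solution oscillates indefinitely as standing waves.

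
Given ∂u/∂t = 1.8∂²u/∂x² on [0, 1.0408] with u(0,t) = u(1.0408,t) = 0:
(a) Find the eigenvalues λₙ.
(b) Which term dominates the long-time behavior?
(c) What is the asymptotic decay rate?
Eigenvalues: λₙ = 1.8n²π²/1.0408².
First three modes:
  n=1: λ₁ = 1.8π²/1.0408² ≈ 16.4
  n=2: λ₂ = 7.2π²/1.0408² ≈ 65.599 (4× faster decay)
  n=3: λ₃ = 16.2π²/1.0408² ≈ 147.598 (9× faster decay)
As t → ∞, higher modes decay exponentially faster. The n=1 mode dominates: u ~ c₁ sin(πx/1.0408) e^{-λ₁t}.
Decay rate: λ₁ = 1.8π²/1.0408² ≈ 16.4.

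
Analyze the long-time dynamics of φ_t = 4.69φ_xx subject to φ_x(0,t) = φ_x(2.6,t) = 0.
Long-time behavior: φ → constant (steady state). Heat is conserved (no flux at boundaries); solution approaches the spatial average.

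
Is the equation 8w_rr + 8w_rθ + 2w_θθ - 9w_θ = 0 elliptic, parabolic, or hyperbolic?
Computing B² - 4AC with A = 8, B = 8, C = 2: discriminant = 0 (zero). Answer: parabolic.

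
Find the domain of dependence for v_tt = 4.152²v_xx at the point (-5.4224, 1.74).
Domain of dependence: [-12.64688, 1.80208]. Signals travel at speed 4.152, so data within |x - -5.4224| ≤ 4.152·1.74 = 7.22448 can reach the point.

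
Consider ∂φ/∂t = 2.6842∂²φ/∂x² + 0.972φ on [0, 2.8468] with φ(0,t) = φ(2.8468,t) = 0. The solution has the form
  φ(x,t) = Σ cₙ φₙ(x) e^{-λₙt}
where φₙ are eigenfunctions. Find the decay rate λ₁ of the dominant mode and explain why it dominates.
Eigenvalues: λₙ = 2.6842n²π²/2.8468² - 0.972.
First three modes:
  n=1: λ₁ = 2.6842π²/2.8468² - 0.972 ≈ 2.297
  n=2: λ₂ = 10.7368π²/2.8468² - 0.972 ≈ 12.104
  n=3: λ₃ = 24.1578π²/2.8468² - 0.972 ≈ 28.448
Since 2.6842π²/2.8468² ≈ 3.269 > 0.972, all λₙ > 0.
The n=1 mode decays slowest → dominates as t → ∞.
Asymptotic: φ ~ c₁ sin(πx/2.8468) e^{-λ₁t} with decay rate λ₁ ≈ 2.297.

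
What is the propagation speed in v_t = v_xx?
Infinite. The heat equation is parabolic, not hyperbolic, so disturbances propagate instantly.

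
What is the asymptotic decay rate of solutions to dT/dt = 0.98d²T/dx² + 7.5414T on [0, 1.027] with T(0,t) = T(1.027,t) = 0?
Eigenvalues: λₙ = 0.98n²π²/1.027² - 7.5414.
First three modes:
  n=1: λ₁ = 0.98π²/1.027² - 7.5414 ≈ 1.629
  n=2: λ₂ = 3.92π²/1.027² - 7.5414 ≈ 29.14
  n=3: λ₃ = 8.82π²/1.027² - 7.5414 ≈ 74.992
Since 0.98π²/1.027² ≈ 9.17 > 7.5414, all λₙ > 0.
The n=1 mode decays slowest → dominates as t → ∞.
Asymptotic: T ~ c₁ sin(πx/1.027) e^{-λ₁t} with decay rate λ₁ ≈ 1.629.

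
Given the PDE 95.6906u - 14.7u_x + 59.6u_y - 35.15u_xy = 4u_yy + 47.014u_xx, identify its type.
Rewriting in standard form: -47.014u_xx - 35.15u_xy - 4u_yy - 14.7u_x + 59.6u_y + 95.6906u = 0. The second-order coefficients are A = -47.014, B = -35.15, C = -4. Since B² - 4AC = 483.2985 > 0, this is a hyperbolic PDE.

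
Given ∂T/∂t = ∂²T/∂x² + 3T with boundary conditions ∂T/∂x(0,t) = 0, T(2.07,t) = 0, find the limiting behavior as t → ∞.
T grows unboundedly. Reaction dominates diffusion (r=3 > κπ²/(4L²)≈0.58); solution grows exponentially.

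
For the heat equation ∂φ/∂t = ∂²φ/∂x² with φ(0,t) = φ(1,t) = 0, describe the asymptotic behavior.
φ → 0. Heat diffuses out through both boundaries.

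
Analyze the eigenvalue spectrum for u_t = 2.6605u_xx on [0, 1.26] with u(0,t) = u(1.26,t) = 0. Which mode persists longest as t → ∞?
Eigenvalues: λₙ = 2.6605n²π²/1.26².
First three modes:
  n=1: λ₁ = 2.6605π²/1.26² ≈ 16.539
  n=2: λ₂ = 10.642π²/1.26² ≈ 66.158 (4× faster decay)
  n=3: λ₃ = 23.9445π²/1.26² ≈ 148.855 (9× faster decay)
As t → ∞, higher modes decay exponentially faster. The n=1 mode dominates: u ~ c₁ sin(πx/1.26) e^{-λ₁t}.
Decay rate: λ₁ = 2.6605π²/1.26² ≈ 16.539.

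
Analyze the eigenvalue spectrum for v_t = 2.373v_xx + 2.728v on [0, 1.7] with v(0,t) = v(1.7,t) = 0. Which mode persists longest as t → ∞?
Eigenvalues: λₙ = 2.373n²π²/1.7² - 2.728.
First three modes:
  n=1: λ₁ = 2.373π²/1.7² - 2.728 ≈ 5.376
  n=2: λ₂ = 9.492π²/1.7² - 2.728 ≈ 29.688
  n=3: λ₃ = 21.357π²/1.7² - 2.728 ≈ 70.208
Since 2.373π²/1.7² ≈ 8.104 > 2.728, all λₙ > 0.
The n=1 mode decays slowest → dominates as t → ∞.
Asymptotic: v ~ c₁ sin(πx/1.7) e^{-λ₁t} with decay rate λ₁ ≈ 5.376.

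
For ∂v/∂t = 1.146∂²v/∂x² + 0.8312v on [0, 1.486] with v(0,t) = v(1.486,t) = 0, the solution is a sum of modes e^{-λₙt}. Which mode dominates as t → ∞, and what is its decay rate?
Eigenvalues: λₙ = 1.146n²π²/1.486² - 0.8312.
First three modes:
  n=1: λ₁ = 1.146π²/1.486² - 0.8312 ≈ 4.291
  n=2: λ₂ = 4.584π²/1.486² - 0.8312 ≈ 19.657
  n=3: λ₃ = 10.314π²/1.486² - 0.8312 ≈ 45.268
Since 1.146π²/1.486² ≈ 5.122 > 0.8312, all λₙ > 0.
The n=1 mode decays slowest → dominates as t → ∞.
Asymptotic: v ~ c₁ sin(πx/1.486) e^{-λ₁t} with decay rate λ₁ ≈ 4.291.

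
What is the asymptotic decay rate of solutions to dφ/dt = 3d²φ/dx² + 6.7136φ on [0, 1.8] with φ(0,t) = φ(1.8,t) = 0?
Eigenvalues: λₙ = 3n²π²/1.8² - 6.7136.
First three modes:
  n=1: λ₁ = 3π²/1.8² - 6.7136 ≈ 2.425
  n=2: λ₂ = 12π²/1.8² - 6.7136 ≈ 29.84
  n=3: λ₃ = 27π²/1.8² - 6.7136 ≈ 75.533
Since 3π²/1.8² ≈ 9.139 > 6.7136, all λₙ > 0.
The n=1 mode decays slowest → dominates as t → ∞.
Asymptotic: φ ~ c₁ sin(πx/1.8) e^{-λ₁t} with decay rate λ₁ ≈ 2.425.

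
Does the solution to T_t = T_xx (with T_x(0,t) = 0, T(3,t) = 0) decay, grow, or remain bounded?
T → 0. Heat escapes through the Dirichlet boundary.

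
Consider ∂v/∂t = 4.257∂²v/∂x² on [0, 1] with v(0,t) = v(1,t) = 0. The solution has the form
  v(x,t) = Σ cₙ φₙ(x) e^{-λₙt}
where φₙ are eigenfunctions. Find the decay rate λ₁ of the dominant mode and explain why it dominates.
Eigenvalues: λₙ = 4.257n²π².
First three modes:
  n=1: λ₁ = 4.257π² ≈ 42.015
  n=2: λ₂ = 17.028π² ≈ 168.06 (4× faster decay)
  n=3: λ₃ = 38.313π² ≈ 378.134 (9× faster decay)
As t → ∞, higher modes decay exponentially faster. The n=1 mode dominates: v ~ c₁ sin(πx) e^{-λ₁t}.
Decay rate: λ₁ = 4.257π² ≈ 42.015.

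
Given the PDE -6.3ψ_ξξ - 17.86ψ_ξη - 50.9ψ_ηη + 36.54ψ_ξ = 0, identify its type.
The second-order coefficients are A = -6.3, B = -17.86, C = -50.9. Since B² - 4AC = -963.7004 < 0, this is an elliptic PDE.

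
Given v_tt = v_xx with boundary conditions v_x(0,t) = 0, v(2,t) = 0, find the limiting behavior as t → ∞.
v oscillates (no decay). Energy is conserved; the solution oscillates indefinitely as standing waves.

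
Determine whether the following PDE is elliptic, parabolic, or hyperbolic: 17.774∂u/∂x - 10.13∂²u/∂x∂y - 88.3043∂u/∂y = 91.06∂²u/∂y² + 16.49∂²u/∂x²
Rewriting in standard form: -16.49∂²u/∂x² - 10.13∂²u/∂x∂y - 91.06∂²u/∂y² + 17.774∂u/∂x - 88.3043∂u/∂y = 0. Coefficients: A = -16.49, B = -10.13, C = -91.06. B² - 4AC = -5903.7007, which is negative, so the equation is elliptic.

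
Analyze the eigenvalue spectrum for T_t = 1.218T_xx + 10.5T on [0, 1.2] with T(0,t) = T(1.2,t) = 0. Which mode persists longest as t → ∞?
Eigenvalues: λₙ = 1.218n²π²/1.2² - 10.5.
First three modes:
  n=1: λ₁ = 1.218π²/1.2² - 10.5 ≈ -2.152
  n=2: λ₂ = 4.872π²/1.2² - 10.5 ≈ 22.892
  n=3: λ₃ = 10.962π²/1.2² - 10.5 ≈ 64.632
Since 1.218π²/1.2² ≈ 8.348 < 10.5, λ₁ < 0.
The n=1 mode grows fastest (−λₙ is largest for n=1) → dominates.
Asymptotic: T ~ c₁ sin(πx/1.2) e^{2.152t} (exponential growth at rate −λ₁ ≈ 2.152).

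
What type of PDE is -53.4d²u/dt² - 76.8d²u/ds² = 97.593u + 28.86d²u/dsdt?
Rewriting in standard form: -76.8d²u/ds² - 28.86d²u/dsdt - 53.4d²u/dt² - 97.593u = 0. With A = -76.8, B = -28.86, C = -53.4, the discriminant is -15571.5804. This is an elliptic PDE.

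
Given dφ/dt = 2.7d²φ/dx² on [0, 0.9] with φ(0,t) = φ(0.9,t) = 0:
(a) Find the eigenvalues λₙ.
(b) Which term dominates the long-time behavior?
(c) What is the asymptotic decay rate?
Eigenvalues: λₙ = 2.7n²π²/0.9².
First three modes:
  n=1: λ₁ = 2.7π²/0.9² ≈ 32.899
  n=2: λ₂ = 10.8π²/0.9² ≈ 131.595 (4× faster decay)
  n=3: λ₃ = 24.3π²/0.9² ≈ 296.088 (9× faster decay)
As t → ∞, higher modes decay exponentially faster. The n=1 mode dominates: φ ~ c₁ sin(πx/0.9) e^{-λ₁t}.
Decay rate: λ₁ = 2.7π²/0.9² ≈ 32.899.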